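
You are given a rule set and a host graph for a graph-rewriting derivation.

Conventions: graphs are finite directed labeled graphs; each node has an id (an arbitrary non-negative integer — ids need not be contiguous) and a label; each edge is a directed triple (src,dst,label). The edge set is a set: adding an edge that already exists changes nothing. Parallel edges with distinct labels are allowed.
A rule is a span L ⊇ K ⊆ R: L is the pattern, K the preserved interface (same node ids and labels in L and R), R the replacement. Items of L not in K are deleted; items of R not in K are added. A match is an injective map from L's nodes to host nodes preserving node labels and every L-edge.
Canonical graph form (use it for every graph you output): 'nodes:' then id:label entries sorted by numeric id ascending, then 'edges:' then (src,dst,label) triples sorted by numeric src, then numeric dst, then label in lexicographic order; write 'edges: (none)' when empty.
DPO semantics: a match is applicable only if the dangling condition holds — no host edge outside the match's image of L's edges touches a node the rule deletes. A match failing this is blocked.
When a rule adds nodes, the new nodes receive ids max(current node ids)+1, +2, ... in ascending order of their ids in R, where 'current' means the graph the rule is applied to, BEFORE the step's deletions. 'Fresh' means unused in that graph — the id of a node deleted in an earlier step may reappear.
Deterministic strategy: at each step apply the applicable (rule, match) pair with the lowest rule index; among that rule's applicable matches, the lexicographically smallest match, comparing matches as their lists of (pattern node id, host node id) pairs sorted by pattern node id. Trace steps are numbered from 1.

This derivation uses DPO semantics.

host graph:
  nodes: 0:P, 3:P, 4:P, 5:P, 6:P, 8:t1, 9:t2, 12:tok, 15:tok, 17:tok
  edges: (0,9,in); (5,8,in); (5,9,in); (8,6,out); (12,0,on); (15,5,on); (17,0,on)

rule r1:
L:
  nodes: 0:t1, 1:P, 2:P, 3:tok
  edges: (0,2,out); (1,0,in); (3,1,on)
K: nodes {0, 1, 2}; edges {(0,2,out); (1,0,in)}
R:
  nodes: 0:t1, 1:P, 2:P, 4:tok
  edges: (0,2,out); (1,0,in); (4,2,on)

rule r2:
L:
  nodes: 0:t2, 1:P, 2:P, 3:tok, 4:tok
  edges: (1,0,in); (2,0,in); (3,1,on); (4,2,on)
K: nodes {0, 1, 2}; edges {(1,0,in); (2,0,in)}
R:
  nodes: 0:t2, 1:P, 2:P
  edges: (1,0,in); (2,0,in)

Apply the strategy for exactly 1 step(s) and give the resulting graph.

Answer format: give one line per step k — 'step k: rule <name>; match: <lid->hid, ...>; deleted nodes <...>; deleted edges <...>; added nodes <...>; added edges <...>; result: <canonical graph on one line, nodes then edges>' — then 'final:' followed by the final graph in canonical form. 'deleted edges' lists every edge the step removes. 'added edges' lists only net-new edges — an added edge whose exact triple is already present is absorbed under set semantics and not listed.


step 1: rule r1; match: 0->8, 1->5, 2->6, 3->15; deleted nodes 15; deleted edges (15,5,on); added nodes 18; added edges (18,6,on); result: nodes: 0:P, 3:P, 4:P, 5:P, 6:P, 8:t1, 9:t2, 12:tok, 17:tok, 18:tok edges: (0,9,in); (5,8,in); (5,9,in); (8,6,out); (12,0,on); (17,0,on); (18,6,on)
final:
nodes: 0:P, 3:P, 4:P, 5:P, 6:P, 8:t1, 9:t2, 12:tok, 17:tok, 18:tok
edges: (0,9,in); (5,8,in); (5,9,in); (8,6,out); (12,0,on); (17,0,on); (18,6,on)


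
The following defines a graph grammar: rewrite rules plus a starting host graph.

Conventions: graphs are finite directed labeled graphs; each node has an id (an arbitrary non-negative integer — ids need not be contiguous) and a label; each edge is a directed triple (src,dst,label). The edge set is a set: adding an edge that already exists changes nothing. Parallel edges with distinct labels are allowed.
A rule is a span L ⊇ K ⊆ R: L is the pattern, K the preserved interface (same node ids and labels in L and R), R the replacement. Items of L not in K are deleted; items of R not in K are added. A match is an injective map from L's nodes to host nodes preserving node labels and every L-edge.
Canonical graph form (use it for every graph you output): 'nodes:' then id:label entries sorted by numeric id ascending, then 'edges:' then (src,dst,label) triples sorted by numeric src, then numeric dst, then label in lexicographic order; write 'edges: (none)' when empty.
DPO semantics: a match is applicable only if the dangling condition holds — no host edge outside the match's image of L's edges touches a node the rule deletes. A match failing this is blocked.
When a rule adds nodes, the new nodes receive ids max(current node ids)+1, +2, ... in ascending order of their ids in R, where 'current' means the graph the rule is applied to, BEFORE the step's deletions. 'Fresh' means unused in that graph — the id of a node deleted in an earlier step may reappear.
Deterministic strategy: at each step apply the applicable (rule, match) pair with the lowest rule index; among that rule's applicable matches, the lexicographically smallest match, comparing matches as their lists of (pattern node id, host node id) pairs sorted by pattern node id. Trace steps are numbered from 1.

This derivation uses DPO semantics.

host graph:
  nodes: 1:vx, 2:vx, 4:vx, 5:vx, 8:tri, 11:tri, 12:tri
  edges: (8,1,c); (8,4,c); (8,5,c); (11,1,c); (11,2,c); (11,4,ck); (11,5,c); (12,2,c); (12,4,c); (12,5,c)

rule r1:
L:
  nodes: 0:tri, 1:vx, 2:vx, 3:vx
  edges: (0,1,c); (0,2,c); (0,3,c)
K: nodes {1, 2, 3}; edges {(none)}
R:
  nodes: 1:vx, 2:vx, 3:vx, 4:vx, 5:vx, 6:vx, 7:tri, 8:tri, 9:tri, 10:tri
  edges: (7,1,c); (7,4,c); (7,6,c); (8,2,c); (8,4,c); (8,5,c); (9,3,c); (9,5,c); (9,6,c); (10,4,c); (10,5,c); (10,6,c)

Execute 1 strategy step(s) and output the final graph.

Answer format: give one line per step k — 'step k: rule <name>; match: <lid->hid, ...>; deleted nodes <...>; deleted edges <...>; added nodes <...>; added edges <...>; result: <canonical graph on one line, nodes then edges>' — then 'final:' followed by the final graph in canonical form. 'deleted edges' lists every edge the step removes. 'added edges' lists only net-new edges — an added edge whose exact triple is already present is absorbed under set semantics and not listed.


step 1: rule r1; match: 0->8, 1->1, 2->4, 3->5; deleted nodes 8; deleted edges (8,1,c); (8,4,c); (8,5,c); added nodes 13, 14, 15, 16, 17, 18, 19; added edges (16,1,c); (16,13,c); (16,15,c); (17,4,c); (17,13,c); (17,14,c); (18,5,c); (18,14,c); (18,15,c); (19,13,c); (19,14,c); (19,15,c); result: nodes: 1:vx, 2:vx, 4:vx, 5:vx, 11:tri, 12:tri, 13:vx, 14:vx, 15:vx, 16:tri, 17:tri, 18:tri, 19:tri edges: (11,1,c); (11,2,c); (11,4,ck); (11,5,c); (12,2,c); (12,4,c); (12,5,c); (16,1,c); (16,13,c); (16,15,c); (17,4,c); (17,13,c); (17,14,c); (18,5,c); (18,14,c); (18,15,c); (19,13,c); (19,14,c); (19,15,c)
final:
nodes: 1:vx, 2:vx, 4:vx, 5:vx, 11:tri, 12:tri, 13:vx, 14:vx, 15:vx, 16:tri, 17:tri, 18:tri, 19:tri
edges: (11,1,c); (11,2,c); (11,4,ck); (11,5,c); (12,2,c); (12,4,c); (12,5,c); (16,1,c); (16,13,c); (16,15,c); (17,4,c); (17,13,c); (17,14,c); (18,5,c); (18,14,c); (18,15,c); (19,13,c); (19,14,c); (19,15,c)


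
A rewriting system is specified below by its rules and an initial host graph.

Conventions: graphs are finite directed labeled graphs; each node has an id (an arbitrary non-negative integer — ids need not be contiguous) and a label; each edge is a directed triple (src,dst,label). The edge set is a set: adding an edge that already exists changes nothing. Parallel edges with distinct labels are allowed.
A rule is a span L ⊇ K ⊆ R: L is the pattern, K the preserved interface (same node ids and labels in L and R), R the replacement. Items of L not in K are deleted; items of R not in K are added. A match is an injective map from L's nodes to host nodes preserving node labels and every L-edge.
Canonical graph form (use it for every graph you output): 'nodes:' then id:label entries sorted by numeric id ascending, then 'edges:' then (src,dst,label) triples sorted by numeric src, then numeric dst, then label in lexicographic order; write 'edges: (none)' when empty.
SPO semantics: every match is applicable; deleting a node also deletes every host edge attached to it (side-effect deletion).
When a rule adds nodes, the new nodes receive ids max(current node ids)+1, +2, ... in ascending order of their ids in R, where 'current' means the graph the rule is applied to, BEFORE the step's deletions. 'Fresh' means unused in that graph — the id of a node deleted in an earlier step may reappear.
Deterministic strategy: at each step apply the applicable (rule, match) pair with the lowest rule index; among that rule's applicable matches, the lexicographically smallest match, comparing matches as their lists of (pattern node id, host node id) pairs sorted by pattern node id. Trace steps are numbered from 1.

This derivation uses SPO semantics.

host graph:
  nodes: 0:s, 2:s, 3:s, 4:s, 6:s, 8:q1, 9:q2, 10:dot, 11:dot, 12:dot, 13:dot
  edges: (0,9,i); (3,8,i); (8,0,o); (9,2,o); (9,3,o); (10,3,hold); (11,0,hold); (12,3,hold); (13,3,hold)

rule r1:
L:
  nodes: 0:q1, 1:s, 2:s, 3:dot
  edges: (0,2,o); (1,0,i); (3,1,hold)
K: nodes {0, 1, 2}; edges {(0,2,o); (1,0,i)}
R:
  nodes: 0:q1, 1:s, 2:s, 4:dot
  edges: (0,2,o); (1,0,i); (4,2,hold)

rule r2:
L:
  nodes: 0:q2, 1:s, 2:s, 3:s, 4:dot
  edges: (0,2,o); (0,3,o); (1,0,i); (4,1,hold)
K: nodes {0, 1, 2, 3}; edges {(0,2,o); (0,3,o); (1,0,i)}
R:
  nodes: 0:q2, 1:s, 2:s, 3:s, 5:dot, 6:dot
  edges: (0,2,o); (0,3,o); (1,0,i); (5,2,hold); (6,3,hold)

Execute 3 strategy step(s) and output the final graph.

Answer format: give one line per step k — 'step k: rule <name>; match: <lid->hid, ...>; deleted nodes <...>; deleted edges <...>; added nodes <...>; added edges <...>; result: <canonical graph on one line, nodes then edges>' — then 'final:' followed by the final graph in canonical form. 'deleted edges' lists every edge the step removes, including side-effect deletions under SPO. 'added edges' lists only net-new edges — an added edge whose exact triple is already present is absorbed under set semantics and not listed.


step 1: rule r1; match: 0->8, 1->3, 2->0, 3->10; deleted nodes 10; deleted edges (10,3,hold); added nodes 14; added edges (14,0,hold); result: nodes: 0:s, 2:s, 3:s, 4:s, 6:s, 8:q1, 9:q2, 11:dot, 12:dot, 13:dot, 14:dot edges: (0,9,i); (3,8,i); (8,0,o); (9,2,o); (9,3,o); (11,0,hold); (12,3,hold); (13,3,hold); (14,0,hold)
step 2: rule r1; match: 0->8, 1->3, 2->0, 3->12; deleted nodes 12; deleted edges (12,3,hold); added nodes 15; added edges (15,0,hold); result: nodes: 0:s, 2:s, 3:s, 4:s, 6:s, 8:q1, 9:q2, 11:dot, 13:dot, 14:dot, 15:dot edges: (0,9,i); (3,8,i); (8,0,o); (9,2,o); (9,3,o); (11,0,hold); (13,3,hold); (14,0,hold); (15,0,hold)
step 3: rule r1; match: 0->8, 1->3, 2->0, 3->13; deleted nodes 13; deleted edges (13,3,hold); added nodes 16; added edges (16,0,hold); result: nodes: 0:s, 2:s, 3:s, 4:s, 6:s, 8:q1, 9:q2, 11:dot, 14:dot, 15:dot, 16:dot edges: (0,9,i); (3,8,i); (8,0,o); (9,2,o); (9,3,o); (11,0,hold); (14,0,hold); (15,0,hold); (16,0,hold)
final:
nodes: 0:s, 2:s, 3:s, 4:s, 6:s, 8:q1, 9:q2, 11:dot, 14:dot, 15:dot, 16:dot
edges: (0,9,i); (3,8,i); (8,0,o); (9,2,o); (9,3,o); (11,0,hold); (14,0,hold); (15,0,hold); (16,0,hold)


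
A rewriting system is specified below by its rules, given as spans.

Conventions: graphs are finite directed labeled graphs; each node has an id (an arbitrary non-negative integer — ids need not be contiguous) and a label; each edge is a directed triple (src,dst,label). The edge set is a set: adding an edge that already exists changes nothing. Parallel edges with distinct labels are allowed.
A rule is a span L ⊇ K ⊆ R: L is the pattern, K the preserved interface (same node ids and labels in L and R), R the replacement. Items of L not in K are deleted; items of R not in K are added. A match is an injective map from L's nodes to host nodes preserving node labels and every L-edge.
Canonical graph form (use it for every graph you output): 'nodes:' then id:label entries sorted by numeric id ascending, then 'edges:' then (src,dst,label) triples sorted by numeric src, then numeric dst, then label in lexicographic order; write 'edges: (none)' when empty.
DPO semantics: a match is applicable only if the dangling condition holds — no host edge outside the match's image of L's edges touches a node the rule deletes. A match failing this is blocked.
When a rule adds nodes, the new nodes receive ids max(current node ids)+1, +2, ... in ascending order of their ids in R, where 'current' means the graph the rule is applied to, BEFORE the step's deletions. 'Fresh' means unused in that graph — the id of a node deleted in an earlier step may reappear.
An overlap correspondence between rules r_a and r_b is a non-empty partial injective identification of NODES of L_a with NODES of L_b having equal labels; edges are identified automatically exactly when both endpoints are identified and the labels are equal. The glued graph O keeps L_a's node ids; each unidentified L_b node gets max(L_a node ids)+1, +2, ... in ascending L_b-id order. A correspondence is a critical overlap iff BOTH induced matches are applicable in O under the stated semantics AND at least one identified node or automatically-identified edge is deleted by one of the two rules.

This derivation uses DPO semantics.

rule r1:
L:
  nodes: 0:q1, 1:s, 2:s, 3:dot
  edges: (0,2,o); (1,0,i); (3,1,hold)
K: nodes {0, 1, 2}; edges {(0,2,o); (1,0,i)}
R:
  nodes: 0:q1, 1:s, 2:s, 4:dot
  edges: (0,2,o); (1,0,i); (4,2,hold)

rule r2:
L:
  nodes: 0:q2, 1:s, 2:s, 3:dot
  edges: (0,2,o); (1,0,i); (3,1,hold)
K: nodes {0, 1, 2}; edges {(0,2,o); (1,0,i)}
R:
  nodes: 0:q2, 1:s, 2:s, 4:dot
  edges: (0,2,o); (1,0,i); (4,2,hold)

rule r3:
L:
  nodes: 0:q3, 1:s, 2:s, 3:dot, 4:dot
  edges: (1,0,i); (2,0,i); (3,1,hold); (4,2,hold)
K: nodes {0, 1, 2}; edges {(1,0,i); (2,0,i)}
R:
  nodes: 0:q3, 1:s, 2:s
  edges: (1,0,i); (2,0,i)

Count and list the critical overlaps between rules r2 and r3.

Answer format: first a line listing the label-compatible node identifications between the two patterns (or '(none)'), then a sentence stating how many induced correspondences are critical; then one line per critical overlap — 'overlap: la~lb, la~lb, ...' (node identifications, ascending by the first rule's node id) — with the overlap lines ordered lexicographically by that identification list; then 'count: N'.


label-compatible node identifications between L(r2) and L(r3): 1~1, 1~2, 2~1, 2~2, 3~3, 3~4
4 of the induced correspondences are critical overlaps of r2 and r3.
overlap: 1~1, 2~2, 3~3
overlap: 1~1, 3~3
overlap: 1~2, 2~1, 3~4
overlap: 1~2, 3~4
count: 4


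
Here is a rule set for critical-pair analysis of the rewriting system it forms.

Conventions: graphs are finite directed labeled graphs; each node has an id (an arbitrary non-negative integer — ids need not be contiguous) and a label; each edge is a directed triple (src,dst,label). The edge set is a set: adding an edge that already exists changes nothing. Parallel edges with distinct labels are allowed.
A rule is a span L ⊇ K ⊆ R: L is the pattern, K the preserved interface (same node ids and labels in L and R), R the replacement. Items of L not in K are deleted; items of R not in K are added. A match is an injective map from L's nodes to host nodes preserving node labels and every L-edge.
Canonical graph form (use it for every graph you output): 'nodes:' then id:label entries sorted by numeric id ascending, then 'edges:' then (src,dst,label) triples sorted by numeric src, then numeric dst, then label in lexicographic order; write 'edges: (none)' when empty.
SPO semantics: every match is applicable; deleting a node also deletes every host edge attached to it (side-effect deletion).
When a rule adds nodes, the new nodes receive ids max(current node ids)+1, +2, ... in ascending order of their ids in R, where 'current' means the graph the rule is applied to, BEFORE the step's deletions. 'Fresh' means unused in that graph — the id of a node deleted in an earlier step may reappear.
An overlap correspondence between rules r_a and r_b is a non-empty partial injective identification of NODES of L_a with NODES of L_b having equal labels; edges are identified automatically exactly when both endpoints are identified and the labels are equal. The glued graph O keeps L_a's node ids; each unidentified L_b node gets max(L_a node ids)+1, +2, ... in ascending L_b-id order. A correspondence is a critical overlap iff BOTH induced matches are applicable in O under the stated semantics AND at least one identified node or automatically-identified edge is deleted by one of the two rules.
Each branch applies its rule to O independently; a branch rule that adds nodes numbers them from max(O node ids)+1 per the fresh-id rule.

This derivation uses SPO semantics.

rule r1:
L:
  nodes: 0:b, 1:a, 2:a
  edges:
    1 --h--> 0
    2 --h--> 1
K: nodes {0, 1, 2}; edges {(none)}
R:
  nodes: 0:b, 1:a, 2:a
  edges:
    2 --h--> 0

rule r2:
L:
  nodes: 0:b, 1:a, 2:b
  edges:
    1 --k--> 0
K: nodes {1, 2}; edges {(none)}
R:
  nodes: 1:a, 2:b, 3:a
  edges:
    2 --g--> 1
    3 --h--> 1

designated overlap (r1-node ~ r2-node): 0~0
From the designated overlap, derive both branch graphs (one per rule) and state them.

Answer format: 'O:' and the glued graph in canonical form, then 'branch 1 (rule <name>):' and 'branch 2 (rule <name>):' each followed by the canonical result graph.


O:
nodes: 0:b, 1:a, 2:a, 3:a, 4:b
edges: (1,0,h); (2,1,h); (3,0,k)
branch 1 (rule r1):
nodes: 0:b, 1:a, 2:a, 3:a, 4:b
edges: (2,0,h); (3,0,k)
branch 2 (rule r2):
nodes: 1:a, 2:a, 3:a, 4:b, 5:a
edges: (2,1,h); (4,3,g); (5,3,h)


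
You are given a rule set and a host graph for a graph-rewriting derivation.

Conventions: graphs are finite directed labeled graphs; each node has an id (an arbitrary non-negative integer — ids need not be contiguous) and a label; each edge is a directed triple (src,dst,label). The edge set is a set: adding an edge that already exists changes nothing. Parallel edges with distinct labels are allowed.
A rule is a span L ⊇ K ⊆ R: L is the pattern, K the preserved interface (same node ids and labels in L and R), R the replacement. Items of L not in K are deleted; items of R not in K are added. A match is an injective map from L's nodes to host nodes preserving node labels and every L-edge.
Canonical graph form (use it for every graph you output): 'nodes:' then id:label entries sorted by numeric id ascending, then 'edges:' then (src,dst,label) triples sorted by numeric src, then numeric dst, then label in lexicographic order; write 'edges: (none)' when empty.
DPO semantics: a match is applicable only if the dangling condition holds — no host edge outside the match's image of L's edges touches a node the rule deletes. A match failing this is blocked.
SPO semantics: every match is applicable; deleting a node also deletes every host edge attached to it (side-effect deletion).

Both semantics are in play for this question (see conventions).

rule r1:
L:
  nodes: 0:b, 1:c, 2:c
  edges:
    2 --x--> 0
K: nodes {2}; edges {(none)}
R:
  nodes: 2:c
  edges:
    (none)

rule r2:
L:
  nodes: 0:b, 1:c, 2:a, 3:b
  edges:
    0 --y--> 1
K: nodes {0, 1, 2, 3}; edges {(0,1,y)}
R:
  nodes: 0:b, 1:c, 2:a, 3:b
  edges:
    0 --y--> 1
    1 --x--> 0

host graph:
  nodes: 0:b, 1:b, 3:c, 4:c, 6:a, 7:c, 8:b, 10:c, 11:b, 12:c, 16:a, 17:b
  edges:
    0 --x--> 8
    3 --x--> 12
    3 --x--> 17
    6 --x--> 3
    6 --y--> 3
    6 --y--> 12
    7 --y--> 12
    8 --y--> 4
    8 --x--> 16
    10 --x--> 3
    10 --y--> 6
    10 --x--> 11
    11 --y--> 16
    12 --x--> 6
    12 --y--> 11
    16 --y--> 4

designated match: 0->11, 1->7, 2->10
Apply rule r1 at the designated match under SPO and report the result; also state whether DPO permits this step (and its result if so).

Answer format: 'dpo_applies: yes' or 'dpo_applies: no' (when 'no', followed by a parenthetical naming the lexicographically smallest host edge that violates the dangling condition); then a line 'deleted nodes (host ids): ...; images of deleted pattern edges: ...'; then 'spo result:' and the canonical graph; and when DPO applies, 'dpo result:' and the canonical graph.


dpo_applies: no
(the rule deletes node 7, which keeps host edge (7,12,y) outside the match image — the dangling condition fails, DPO blocks; SPO proceeds and side-deletes such edges)
deleted nodes (host ids): 7, 11; images of deleted pattern edges: (10,11,x)
spo result:
nodes: 0:b, 1:b, 3:c, 4:c, 6:a, 8:b, 10:c, 12:c, 16:a, 17:b
edges: (0,8,x); (3,12,x); (3,17,x); (6,3,x); (6,3,y); (6,12,y); (8,4,y); (8,16,x); (10,3,x); (10,6,y); (12,6,x); (16,4,y)


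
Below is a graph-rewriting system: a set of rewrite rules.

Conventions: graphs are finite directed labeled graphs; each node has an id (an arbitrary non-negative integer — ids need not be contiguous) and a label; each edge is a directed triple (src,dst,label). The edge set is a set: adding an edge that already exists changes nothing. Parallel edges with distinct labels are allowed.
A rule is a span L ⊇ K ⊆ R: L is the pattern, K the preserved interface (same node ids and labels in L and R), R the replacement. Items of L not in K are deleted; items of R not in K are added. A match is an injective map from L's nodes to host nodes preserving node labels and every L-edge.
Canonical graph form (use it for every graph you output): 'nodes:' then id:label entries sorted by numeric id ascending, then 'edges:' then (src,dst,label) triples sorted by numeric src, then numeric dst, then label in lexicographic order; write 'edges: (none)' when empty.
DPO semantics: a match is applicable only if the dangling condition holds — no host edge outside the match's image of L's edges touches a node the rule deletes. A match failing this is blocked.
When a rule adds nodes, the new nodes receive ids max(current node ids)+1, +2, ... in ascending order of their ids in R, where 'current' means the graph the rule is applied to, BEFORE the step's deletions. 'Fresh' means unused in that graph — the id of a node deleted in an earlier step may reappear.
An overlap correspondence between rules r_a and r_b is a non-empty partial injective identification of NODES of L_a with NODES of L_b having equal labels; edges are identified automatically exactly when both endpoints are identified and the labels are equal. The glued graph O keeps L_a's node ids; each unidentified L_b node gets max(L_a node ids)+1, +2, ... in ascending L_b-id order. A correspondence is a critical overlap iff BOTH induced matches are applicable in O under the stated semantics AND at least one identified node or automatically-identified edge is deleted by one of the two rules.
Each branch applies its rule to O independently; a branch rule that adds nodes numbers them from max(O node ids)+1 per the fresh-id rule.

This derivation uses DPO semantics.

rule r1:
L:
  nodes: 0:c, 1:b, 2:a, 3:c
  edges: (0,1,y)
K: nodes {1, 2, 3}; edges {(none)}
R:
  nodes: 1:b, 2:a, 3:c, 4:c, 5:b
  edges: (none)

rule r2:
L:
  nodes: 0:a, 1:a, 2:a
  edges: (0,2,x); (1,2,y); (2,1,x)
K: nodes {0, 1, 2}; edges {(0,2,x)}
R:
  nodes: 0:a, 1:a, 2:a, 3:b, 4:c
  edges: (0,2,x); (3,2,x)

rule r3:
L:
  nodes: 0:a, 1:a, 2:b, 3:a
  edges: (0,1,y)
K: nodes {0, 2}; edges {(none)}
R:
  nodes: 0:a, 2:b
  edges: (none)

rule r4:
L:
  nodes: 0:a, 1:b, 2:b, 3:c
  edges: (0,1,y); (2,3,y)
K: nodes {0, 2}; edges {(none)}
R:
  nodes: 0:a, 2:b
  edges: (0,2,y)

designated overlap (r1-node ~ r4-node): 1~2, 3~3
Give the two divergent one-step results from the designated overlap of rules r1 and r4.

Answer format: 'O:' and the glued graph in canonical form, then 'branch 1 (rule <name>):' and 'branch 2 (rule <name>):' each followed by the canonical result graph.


O:
nodes: 0:c, 1:b, 2:a, 3:c, 4:a, 5:b
edges: (0,1,y); (1,3,y); (4,5,y)
branch 1 (rule r1):
nodes: 1:b, 2:a, 3:c, 4:a, 5:b, 6:c, 7:b
edges: (1,3,y); (4,5,y)
branch 2 (rule r4):
nodes: 0:c, 1:b, 2:a, 4:a
edges: (0,1,y); (4,1,y)


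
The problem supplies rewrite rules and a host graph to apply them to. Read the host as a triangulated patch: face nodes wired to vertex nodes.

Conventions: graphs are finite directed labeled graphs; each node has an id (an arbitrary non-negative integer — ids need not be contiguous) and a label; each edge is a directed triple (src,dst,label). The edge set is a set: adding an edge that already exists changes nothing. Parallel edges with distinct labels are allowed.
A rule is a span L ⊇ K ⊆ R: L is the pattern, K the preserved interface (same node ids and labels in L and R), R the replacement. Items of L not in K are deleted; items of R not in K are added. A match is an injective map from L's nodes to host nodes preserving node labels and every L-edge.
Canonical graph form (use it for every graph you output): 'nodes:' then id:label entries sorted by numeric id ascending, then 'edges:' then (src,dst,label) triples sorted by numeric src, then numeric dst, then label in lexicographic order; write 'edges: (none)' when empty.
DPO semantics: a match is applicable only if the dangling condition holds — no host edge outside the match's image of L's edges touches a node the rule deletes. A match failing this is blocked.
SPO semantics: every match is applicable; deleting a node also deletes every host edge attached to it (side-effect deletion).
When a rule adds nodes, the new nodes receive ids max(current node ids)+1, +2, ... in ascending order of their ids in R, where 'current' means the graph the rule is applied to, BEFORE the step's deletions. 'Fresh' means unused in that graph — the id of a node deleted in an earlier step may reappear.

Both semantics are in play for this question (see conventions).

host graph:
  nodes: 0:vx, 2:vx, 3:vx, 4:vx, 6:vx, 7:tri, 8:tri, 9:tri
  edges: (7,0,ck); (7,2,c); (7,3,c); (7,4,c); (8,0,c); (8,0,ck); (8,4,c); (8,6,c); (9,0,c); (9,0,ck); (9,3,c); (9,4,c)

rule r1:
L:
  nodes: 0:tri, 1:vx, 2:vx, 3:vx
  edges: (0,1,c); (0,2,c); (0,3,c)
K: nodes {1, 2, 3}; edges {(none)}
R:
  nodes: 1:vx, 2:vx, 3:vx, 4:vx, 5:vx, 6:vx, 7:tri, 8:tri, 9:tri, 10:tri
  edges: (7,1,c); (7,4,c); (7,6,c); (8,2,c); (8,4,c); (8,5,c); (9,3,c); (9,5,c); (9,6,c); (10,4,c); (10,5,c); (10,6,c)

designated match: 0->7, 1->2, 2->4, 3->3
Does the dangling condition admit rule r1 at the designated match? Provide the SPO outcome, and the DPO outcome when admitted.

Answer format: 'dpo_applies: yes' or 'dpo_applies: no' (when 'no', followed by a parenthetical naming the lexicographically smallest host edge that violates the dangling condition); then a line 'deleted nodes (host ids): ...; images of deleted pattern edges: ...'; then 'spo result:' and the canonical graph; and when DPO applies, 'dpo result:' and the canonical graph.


dpo_applies: no
(the rule deletes node 7, which keeps host edge (7,0,ck) outside the match image — the dangling condition fails, DPO blocks; SPO proceeds and side-deletes such edges)
deleted nodes (host ids): 7; images of deleted pattern edges: (7,2,c); (7,3,c); (7,4,c)
spo result:
nodes: 0:vx, 2:vx, 3:vx, 4:vx, 6:vx, 8:tri, 9:tri, 10:vx, 11:vx, 12:vx, 13:tri, 14:tri, 15:tri, 16:tri
edges: (8,0,c); (8,0,ck); (8,4,c); (8,6,c); (9,0,c); (9,0,ck); (9,3,c); (9,4,c); (13,2,c); (13,10,c); (13,12,c); (14,4,c); (14,10,c); (14,11,c); (15,3,c); (15,11,c); (15,12,c); (16,10,c); (16,11,c); (16,12,c)


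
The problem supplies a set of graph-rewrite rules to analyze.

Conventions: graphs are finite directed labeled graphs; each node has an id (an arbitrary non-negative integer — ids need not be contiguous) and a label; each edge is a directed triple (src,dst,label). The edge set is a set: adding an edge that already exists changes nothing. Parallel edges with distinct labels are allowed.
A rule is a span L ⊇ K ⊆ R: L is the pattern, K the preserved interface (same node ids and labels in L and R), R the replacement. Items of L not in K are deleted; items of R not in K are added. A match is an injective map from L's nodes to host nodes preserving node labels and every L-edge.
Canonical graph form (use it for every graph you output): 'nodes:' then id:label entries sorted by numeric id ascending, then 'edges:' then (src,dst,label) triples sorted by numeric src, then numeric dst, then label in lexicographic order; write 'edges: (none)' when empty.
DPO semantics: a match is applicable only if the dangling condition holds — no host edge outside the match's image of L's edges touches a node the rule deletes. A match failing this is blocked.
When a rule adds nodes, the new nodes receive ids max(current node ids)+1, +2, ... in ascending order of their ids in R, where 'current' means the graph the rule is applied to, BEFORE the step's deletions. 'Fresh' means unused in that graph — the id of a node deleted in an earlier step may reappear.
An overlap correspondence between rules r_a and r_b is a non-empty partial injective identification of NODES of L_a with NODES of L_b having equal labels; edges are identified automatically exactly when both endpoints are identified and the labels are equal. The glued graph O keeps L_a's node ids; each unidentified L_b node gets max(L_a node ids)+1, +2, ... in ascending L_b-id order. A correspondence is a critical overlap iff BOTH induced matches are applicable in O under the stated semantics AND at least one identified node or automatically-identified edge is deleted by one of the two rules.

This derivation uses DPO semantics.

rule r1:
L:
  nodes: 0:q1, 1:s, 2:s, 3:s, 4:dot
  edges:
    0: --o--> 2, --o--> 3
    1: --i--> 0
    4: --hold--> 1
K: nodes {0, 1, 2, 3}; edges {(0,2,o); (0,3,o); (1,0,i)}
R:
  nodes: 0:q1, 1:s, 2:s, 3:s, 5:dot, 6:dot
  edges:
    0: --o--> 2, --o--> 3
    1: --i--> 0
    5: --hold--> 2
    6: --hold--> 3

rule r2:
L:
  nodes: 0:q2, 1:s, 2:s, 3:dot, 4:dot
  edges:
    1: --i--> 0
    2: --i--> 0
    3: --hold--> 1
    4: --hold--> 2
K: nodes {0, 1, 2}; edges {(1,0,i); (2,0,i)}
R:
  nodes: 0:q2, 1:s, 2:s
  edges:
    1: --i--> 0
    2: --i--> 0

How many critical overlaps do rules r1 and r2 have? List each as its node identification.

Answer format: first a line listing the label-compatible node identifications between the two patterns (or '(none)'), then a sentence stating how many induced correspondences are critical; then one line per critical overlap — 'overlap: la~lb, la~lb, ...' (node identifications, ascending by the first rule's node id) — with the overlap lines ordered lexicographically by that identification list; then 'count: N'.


label-compatible node identifications between L(r1) and L(r2): 1~1, 1~2, 2~1, 2~2, 3~1, 3~2, 4~3, 4~4
6 of the induced correspondences are critical overlaps of r1 and r2.
overlap: 1~1, 2~2, 4~3
overlap: 1~1, 3~2, 4~3
overlap: 1~1, 4~3
overlap: 1~2, 2~1, 4~4
overlap: 1~2, 3~1, 4~4
overlap: 1~2, 4~4
count: 6


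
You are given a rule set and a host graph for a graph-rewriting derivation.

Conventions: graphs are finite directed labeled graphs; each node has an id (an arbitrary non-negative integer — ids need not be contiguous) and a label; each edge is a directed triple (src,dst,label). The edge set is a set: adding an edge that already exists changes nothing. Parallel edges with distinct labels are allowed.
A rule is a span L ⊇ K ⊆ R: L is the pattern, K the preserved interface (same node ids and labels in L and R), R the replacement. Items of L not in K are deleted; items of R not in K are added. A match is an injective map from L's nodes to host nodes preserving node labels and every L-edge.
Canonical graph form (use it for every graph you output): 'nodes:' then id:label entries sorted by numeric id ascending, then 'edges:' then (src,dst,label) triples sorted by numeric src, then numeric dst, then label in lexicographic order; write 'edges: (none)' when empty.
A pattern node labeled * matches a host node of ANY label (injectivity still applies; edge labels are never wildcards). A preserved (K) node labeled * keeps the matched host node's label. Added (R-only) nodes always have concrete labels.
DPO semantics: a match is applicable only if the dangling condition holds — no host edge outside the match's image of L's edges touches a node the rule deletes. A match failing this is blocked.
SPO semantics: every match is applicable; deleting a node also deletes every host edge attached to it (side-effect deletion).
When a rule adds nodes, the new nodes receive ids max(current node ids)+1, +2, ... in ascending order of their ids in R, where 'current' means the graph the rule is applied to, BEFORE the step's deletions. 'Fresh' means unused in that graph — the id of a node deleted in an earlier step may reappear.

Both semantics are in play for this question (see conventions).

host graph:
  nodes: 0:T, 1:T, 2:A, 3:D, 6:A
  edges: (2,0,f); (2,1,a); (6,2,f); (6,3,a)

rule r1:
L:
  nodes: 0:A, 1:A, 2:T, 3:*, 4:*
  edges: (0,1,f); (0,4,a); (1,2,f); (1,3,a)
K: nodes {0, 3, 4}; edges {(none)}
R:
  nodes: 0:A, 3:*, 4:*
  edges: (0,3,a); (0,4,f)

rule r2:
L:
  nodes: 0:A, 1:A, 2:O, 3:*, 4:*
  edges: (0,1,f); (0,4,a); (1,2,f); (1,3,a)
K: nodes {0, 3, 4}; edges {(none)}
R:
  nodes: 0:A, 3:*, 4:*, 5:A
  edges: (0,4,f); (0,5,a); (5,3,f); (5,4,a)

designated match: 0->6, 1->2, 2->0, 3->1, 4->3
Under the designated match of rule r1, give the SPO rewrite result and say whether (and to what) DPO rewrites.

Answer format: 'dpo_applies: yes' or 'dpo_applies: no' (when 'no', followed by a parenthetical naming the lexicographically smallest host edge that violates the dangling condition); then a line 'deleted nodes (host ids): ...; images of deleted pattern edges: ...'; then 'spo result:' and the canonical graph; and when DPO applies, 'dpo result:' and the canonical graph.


dpo_applies: yes
deleted nodes (host ids): 0, 2; images of deleted pattern edges: (2,0,f); (2,1,a); (6,2,f); (6,3,a)
spo result:
nodes: 1:T, 3:D, 6:A
edges: (6,1,a); (6,3,f)
dpo result:
nodes: 1:T, 3:D, 6:A
edges: (6,1,a); (6,3,f)


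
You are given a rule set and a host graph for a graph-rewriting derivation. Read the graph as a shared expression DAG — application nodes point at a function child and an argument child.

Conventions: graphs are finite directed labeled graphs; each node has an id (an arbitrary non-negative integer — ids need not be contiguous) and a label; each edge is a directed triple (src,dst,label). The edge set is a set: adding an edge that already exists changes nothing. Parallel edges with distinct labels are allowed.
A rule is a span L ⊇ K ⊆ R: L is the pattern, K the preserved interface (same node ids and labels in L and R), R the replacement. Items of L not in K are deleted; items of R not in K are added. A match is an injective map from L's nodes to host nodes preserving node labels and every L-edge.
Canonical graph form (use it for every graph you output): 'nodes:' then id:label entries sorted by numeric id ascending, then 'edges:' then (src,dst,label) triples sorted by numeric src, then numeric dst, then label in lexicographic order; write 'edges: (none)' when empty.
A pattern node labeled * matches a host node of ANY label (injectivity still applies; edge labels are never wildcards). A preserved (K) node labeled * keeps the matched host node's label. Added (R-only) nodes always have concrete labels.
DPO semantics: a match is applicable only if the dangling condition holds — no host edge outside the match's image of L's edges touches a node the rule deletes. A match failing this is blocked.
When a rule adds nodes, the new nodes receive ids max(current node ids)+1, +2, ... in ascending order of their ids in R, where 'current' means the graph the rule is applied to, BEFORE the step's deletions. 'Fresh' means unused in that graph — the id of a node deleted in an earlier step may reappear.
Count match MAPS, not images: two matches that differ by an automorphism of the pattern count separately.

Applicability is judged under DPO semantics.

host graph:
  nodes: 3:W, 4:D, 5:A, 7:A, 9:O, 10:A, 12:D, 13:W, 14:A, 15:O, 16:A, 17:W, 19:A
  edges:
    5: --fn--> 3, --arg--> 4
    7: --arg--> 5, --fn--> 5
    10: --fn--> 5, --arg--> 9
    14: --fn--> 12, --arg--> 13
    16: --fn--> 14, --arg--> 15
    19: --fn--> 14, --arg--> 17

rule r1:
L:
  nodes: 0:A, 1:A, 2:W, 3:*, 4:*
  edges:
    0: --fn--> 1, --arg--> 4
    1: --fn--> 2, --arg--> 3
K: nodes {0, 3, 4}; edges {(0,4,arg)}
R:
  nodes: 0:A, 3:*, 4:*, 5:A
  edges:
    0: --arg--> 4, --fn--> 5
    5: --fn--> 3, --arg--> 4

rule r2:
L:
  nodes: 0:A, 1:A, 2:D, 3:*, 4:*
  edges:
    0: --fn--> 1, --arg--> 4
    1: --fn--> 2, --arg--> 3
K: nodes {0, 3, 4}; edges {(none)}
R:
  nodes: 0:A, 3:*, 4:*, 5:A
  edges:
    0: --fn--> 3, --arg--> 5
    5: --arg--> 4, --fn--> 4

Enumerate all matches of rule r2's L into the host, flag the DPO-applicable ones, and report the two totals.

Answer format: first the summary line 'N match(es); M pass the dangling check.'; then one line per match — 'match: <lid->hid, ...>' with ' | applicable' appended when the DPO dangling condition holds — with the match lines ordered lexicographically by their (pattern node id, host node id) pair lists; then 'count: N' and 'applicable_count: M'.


2 match(es); 0 pass the dangling check.
match: 0->16, 1->14, 2->12, 3->13, 4->15
match: 0->19, 1->14, 2->12, 3->13, 4->17
count: 2
applicable_count: 0


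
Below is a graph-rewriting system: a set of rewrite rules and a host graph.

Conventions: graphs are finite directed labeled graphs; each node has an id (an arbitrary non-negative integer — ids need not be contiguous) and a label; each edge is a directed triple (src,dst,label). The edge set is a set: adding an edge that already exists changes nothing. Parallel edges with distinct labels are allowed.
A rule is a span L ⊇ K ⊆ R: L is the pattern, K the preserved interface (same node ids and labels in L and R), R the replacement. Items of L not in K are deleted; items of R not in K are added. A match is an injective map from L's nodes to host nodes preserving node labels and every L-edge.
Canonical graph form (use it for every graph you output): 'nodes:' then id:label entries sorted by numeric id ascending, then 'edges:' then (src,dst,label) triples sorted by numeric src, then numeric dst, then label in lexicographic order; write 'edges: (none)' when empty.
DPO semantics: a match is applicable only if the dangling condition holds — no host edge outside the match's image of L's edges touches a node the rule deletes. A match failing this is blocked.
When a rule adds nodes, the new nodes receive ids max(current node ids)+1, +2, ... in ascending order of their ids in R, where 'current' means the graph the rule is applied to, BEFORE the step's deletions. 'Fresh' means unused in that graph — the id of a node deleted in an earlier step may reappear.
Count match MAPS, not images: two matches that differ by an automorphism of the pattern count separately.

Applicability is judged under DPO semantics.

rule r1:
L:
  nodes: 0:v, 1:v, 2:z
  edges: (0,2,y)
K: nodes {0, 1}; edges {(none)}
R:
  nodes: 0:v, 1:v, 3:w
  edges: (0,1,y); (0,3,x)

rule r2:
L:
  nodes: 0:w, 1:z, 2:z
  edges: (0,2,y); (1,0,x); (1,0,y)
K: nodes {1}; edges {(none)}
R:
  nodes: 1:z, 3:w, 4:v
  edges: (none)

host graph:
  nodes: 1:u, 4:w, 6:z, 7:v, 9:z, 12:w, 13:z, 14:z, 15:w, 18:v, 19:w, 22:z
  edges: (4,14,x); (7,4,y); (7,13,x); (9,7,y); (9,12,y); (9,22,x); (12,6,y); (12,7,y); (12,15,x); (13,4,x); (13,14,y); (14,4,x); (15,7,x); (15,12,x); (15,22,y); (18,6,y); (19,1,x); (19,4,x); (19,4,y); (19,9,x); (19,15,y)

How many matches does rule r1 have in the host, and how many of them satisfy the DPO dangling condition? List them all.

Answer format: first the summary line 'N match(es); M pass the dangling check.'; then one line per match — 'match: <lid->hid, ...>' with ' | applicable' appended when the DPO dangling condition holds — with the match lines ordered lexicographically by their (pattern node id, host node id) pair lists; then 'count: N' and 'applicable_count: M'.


1 match(es); 0 pass the dangling check.
match: 0->18, 1->7, 2->6
count: 1
applicable_count: 0


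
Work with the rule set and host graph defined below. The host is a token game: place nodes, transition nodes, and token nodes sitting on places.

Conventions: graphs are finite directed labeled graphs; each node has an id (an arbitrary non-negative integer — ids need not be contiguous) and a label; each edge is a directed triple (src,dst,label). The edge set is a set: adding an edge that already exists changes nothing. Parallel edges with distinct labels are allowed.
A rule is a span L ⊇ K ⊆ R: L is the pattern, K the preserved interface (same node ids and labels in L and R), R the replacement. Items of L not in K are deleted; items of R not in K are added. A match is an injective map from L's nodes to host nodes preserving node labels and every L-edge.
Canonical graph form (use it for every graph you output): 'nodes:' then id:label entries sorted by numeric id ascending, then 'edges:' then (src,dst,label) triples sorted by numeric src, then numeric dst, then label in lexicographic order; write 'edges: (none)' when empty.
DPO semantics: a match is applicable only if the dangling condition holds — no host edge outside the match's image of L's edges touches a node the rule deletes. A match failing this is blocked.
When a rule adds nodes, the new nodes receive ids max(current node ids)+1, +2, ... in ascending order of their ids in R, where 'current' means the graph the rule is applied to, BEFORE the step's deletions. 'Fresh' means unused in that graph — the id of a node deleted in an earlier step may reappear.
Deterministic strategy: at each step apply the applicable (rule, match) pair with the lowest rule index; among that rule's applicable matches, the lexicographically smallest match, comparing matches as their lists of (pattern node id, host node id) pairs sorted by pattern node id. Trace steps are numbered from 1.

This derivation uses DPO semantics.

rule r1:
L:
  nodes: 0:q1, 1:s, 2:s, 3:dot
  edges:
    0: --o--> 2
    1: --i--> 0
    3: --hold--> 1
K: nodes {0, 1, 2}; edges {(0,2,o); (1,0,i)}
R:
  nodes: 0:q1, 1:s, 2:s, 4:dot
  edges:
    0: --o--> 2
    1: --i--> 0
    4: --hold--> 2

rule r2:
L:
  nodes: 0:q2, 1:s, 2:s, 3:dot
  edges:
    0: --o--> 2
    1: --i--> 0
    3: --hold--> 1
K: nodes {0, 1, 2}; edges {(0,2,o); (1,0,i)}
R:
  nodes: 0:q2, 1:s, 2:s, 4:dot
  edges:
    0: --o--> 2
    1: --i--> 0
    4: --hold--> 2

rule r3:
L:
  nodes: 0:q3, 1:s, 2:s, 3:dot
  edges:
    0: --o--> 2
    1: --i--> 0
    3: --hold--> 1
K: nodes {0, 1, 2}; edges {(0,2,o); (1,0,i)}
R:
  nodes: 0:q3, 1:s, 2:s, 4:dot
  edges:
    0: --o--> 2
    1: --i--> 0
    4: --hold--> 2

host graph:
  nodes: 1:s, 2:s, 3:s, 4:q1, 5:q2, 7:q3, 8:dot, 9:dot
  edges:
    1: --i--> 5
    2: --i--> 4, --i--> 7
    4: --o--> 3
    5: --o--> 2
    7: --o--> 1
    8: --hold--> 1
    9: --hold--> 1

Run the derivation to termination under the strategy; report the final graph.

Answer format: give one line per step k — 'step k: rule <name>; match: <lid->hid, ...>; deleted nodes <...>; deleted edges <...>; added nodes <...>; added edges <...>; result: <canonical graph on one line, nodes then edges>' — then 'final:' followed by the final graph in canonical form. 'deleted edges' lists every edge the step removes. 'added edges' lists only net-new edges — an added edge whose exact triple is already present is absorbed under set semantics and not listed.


step 1: rule r2; match: 0->5, 1->1, 2->2, 3->8; deleted nodes 8; deleted edges (8,1,hold); added nodes 10; added edges (10,2,hold); result: nodes: 1:s, 2:s, 3:s, 4:q1, 5:q2, 7:q3, 9:dot, 10:dot edges: (1,5,i); (2,4,i); (2,7,i); (4,3,o); (5,2,o); (7,1,o); (9,1,hold); (10,2,hold)
step 2: rule r1; match: 0->4, 1->2, 2->3, 3->10; deleted nodes 10; deleted edges (10,2,hold); added nodes 11; added edges (11,3,hold); result: nodes: 1:s, 2:s, 3:s, 4:q1, 5:q2, 7:q3, 9:dot, 11:dot edges: (1,5,i); (2,4,i); (2,7,i); (4,3,o); (5,2,o); (7,1,o); (9,1,hold); (11,3,hold)
step 3: rule r2; match: 0->5, 1->1, 2->2, 3->9; deleted nodes 9; deleted edges (9,1,hold); added nodes 12; added edges (12,2,hold); result: nodes: 1:s, 2:s, 3:s, 4:q1, 5:q2, 7:q3, 11:dot, 12:dot edges: (1,5,i); (2,4,i); (2,7,i); (4,3,o); (5,2,o); (7,1,o); (11,3,hold); (12,2,hold)
step 4: rule r1; match: 0->4, 1->2, 2->3, 3->12; deleted nodes 12; deleted edges (12,2,hold); added nodes 13; added edges (13,3,hold); result: nodes: 1:s, 2:s, 3:s, 4:q1, 5:q2, 7:q3, 11:dot, 13:dot edges: (1,5,i); (2,4,i); (2,7,i); (4,3,o); (5,2,o); (7,1,o); (11,3,hold); (13,3,hold)
final:
nodes: 1:s, 2:s, 3:s, 4:q1, 5:q2, 7:q3, 11:dot, 13:dot
edges: (1,5,i); (2,4,i); (2,7,i); (4,3,o); (5,2,o); (7,1,o); (11,3,hold); (13,3,hold)
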